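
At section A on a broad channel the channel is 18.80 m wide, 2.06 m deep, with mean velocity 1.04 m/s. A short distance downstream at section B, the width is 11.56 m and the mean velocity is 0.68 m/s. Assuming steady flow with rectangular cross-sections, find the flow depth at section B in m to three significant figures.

Q = A₁V₁ = (18.80×2.06) × 1.04 = 40.28 m³/s
d₂ = Q/(b₂ V₂) = 40.28/(11.56×0.68) = 5.124 m

5.12 m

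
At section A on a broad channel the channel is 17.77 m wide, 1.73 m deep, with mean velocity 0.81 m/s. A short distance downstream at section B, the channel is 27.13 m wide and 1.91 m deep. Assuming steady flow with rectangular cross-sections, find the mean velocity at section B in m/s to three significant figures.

Q = A₁V₁ = (17.77×1.73) × 0.81 = 24.90 m³/s
A₂ = 27.13 × 1.91 = 51.82 m²
V₂ = Q/A₂ = 24.90/51.82 = 0.4805 m/s

0.481 m/s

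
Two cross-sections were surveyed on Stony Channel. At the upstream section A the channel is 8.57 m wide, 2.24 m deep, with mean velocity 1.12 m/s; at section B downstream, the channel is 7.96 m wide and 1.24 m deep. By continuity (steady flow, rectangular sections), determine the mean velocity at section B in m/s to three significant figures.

Q = A₁V₁ = (8.57×2.24) × 1.12 = 21.50 m³/s
A₂ = 7.96 × 1.24 = 9.870 m²
V₂ = Q/A₂ = 21.50/9.870 = 2.178 m/s

2.18 m/s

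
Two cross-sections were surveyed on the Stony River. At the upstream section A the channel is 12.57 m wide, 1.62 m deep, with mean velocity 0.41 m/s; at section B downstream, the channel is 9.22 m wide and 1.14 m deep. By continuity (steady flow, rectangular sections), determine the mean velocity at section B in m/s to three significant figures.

Q = A₁V₁ = (12.57×1.62) × 0.41 = 8.349 m³/s
A₂ = 9.22 × 1.14 = 10.51 m²
V₂ = Q/A₂ = 8.349/10.51 = 0.7943 m/s

0.794 m/s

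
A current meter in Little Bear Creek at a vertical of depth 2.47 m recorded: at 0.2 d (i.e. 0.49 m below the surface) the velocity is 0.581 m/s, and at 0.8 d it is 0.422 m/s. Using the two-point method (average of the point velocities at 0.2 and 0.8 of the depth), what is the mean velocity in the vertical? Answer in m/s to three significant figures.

v̄ = (0.581 + 0.422) / 2 = 0.5015 m/s

0.502 m/s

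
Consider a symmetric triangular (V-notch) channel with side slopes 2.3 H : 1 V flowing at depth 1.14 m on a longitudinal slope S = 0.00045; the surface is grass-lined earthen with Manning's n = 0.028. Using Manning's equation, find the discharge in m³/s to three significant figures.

1.47 m³/s

A = z·y² = 2.3×1.14² = 2.989 m²
P = 2y√(1+z²) = 2×1.14×√(1+2.3²) = 5.718 m
R = A/P = 2.989/5.718 = 0.5227 m
Q = (1/n)·A·R^(2/3)·S^(1/2) = (1/0.028) × 2.989 × 0.5227^(2/3) × 0.00045^(1/2) = 1.470 m³/s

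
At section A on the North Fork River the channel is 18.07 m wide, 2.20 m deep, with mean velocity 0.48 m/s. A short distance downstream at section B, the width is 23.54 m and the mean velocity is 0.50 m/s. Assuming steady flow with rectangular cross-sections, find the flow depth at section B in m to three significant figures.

Q = A₁V₁ = (18.07×2.20) × 0.48 = 19.08 m³/s
d₂ = Q/(b₂ V₂) = 19.08/(23.54×0.50) = 1.621 m

1.62 m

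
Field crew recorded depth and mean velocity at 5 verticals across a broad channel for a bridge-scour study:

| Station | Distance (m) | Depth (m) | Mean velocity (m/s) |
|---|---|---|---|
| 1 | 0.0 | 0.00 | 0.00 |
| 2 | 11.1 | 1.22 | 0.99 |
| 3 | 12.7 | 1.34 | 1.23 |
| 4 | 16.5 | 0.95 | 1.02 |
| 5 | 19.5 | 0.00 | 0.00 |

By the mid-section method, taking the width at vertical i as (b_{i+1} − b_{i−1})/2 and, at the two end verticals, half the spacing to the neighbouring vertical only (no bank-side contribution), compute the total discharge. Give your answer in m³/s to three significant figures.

15.4 m³/s

w_2 = (12.7 − 0.0)/2 = 6.35 m; q_2 = 0.99 × 1.22 × 6.35 = 7.670 m³/s
w_3 = (16.5 − 11.1)/2 = 2.7 m; q_3 = 1.23 × 1.34 × 2.7 = 4.450 m³/s
w_4 = (19.5 − 12.7)/2 = 3.4 m; q_4 = 1.02 × 0.95 × 3.4 = 3.295 m³/s
Stations 1, 5 contribute zero (depth or velocity is 0).
Q = Σ qᵢ = 15.41 m³/s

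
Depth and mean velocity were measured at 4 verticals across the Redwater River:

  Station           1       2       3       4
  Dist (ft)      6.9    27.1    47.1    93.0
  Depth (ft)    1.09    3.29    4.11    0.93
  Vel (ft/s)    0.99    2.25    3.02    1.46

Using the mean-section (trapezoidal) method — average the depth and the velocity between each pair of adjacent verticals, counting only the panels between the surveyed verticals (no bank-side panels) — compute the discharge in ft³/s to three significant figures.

Panel 1-2: Δb = 20.2 ft, d̄ = (1.09+3.29)/2 = 2.19, v̄ = (0.99+2.25)/2 = 1.62 → q = 20.2×2.19×1.62 = 71.67 ft³/s
Panel 2-3: Δb = 20 ft, d̄ = (3.29+4.11)/2 = 3.7, v̄ = (2.25+3.02)/2 = 2.635 → q = 20×3.7×2.635 = 195.0 ft³/s
Panel 3-4: Δb = 45.9 ft, d̄ = (4.11+0.93)/2 = 2.52, v̄ = (3.02+1.46)/2 = 2.24 → q = 45.9×2.52×2.24 = 259.1 ft³/s
Q = Σ q = 525.8 ft³/s

526 ft³/s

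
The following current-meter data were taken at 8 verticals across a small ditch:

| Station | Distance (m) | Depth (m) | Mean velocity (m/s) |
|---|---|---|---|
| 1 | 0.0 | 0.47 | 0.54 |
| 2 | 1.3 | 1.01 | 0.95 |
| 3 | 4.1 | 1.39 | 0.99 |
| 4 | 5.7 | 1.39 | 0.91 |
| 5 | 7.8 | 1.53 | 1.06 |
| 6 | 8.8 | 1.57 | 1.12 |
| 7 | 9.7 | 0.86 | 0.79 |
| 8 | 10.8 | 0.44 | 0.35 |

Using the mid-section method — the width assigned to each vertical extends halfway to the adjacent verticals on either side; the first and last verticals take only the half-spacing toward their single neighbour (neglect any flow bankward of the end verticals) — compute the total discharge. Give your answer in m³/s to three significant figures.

12.4 m³/s

w_1 = (1.3 − 0.0)/2 = 0.65 m; q_1 = 0.54 × 0.47 × 0.65 = 0.1650 m³/s
w_2 = (4.1 − 0.0)/2 = 2.05 m; q_2 = 0.95 × 1.01 × 2.05 = 1.967 m³/s
w_3 = (5.7 − 1.3)/2 = 2.2 m; q_3 = 0.99 × 1.39 × 2.2 = 3.027 m³/s
w_4 = (7.8 − 4.1)/2 = 1.85 m; q_4 = 0.91 × 1.39 × 1.85 = 2.340 m³/s
w_5 = (8.8 − 5.7)/2 = 1.55 m; q_5 = 1.06 × 1.53 × 1.55 = 2.514 m³/s
w_6 = (9.7 − 7.8)/2 = 0.95 m; q_6 = 1.12 × 1.57 × 0.95 = 1.670 m³/s
w_7 = (10.8 − 8.8)/2 = 1 m; q_7 = 0.79 × 0.86 × 1 = 0.6794 m³/s
w_8 = (10.8 − 9.7)/2 = 0.55 m; q_8 = 0.35 × 0.44 × 0.55 = 0.08470 m³/s
Q = Σ qᵢ = 12.45 m³/s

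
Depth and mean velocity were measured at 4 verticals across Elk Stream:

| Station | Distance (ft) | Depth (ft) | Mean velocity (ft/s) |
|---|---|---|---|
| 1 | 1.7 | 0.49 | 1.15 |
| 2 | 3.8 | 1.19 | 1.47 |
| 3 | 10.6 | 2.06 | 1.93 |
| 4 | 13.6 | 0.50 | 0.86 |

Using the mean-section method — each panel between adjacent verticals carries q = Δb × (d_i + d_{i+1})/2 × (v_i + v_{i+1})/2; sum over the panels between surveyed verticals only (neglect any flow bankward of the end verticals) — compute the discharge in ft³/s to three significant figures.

Panel 1-2: Δb = 2.1 ft, d̄ = (0.49+1.19)/2 = 0.84, v̄ = (1.15+1.47)/2 = 1.31 → q = 2.1×0.84×1.31 = 2.311 ft³/s
Panel 2-3: Δb = 6.8 ft, d̄ = (1.19+2.06)/2 = 1.625, v̄ = (1.47+1.93)/2 = 1.7 → q = 6.8×1.625×1.7 = 18.79 ft³/s
Panel 3-4: Δb = 3 ft, d̄ = (2.06+0.50)/2 = 1.28, v̄ = (1.93+0.86)/2 = 1.395 → q = 3×1.28×1.395 = 5.357 ft³/s
Q = Σ q = 26.45 ft³/s

26.5 ft³/s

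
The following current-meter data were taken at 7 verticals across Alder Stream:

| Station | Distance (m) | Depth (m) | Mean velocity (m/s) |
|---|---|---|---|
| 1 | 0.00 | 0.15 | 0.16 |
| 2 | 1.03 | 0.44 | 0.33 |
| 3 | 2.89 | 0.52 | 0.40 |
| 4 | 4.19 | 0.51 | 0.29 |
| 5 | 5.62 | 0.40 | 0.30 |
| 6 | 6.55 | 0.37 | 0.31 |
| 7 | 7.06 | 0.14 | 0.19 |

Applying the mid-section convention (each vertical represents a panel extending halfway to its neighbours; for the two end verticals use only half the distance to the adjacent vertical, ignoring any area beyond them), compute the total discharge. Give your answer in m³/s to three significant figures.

0.984 m³/s

w_1 = (1.03 − 0.00)/2 = 0.515 m; q_1 = 0.16 × 0.15 × 0.515 = 0.01236 m³/s
w_2 = (2.89 − 0.00)/2 = 1.445 m; q_2 = 0.33 × 0.44 × 1.445 = 0.2098 m³/s
w_3 = (4.19 − 1.03)/2 = 1.58 m; q_3 = 0.40 × 0.52 × 1.58 = 0.3286 m³/s
w_4 = (5.62 − 2.89)/2 = 1.365 m; q_4 = 0.29 × 0.51 × 1.365 = 0.2019 m³/s
w_5 = (6.55 − 4.19)/2 = 1.18 m; q_5 = 0.30 × 0.40 × 1.18 = 0.1416 m³/s
w_6 = (7.06 − 5.62)/2 = 0.72 m; q_6 = 0.31 × 0.37 × 0.72 = 0.08258 m³/s
w_7 = (7.06 − 6.55)/2 = 0.255 m; q_7 = 0.19 × 0.14 × 0.255 = 0.006783 m³/s
Q = Σ qᵢ = 0.9837 m³/s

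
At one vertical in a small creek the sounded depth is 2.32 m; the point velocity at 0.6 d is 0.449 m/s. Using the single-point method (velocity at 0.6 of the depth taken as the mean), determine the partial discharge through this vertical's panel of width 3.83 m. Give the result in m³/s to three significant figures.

v̄ = v₀.₆ = 0.449 m/s
q = v̄ × d × w = 0.4490 × 2.32 × 3.83 = 3.990 m³/s

3.99 m³/s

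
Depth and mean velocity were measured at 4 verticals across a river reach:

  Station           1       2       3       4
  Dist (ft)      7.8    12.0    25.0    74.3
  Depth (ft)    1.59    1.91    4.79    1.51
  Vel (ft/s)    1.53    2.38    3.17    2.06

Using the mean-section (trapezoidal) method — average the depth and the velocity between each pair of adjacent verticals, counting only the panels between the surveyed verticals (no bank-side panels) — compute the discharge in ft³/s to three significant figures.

541 ft³/s

Panel 1-2: Δb = 4.2 ft, d̄ = (1.59+1.91)/2 = 1.75, v̄ = (1.53+2.38)/2 = 1.955 → q = 4.2×1.75×1.955 = 14.37 ft³/s
Panel 2-3: Δb = 13 ft, d̄ = (1.91+4.79)/2 = 3.35, v̄ = (2.38+3.17)/2 = 2.775 → q = 13×3.35×2.775 = 120.9 ft³/s
Panel 3-4: Δb = 49.3 ft, d̄ = (4.79+1.51)/2 = 3.15, v̄ = (3.17+2.06)/2 = 2.615 → q = 49.3×3.15×2.615 = 406.1 ft³/s
Q = Σ q = 541.3 ft³/s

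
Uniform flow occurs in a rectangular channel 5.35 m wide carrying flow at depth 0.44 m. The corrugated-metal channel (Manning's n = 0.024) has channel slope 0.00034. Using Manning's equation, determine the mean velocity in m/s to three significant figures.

0.402 m/s

A = b·y = 5.35 × 0.44 = 2.354 m²
P = b + 2y = 5.35 + 2×0.44 = 6.230 m
R = A/P = 2.354/6.230 = 0.3778 m
Q = (1/n)·A·R^(2/3)·S^(1/2) = (1/0.024) × 2.354 × 0.3778^(2/3) × 0.00034^(1/2) = 0.9453 m³/s
V = Q/A = 0.9453/2.354 = 0.4016 m/s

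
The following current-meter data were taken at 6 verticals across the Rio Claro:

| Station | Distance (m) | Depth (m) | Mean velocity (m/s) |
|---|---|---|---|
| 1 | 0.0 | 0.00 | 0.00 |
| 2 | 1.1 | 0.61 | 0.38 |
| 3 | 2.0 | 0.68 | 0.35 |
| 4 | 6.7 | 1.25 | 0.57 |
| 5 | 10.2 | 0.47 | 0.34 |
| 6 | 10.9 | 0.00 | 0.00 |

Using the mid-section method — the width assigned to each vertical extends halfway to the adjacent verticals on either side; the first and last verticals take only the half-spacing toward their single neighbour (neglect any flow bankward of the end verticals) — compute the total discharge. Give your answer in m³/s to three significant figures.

w_2 = (2.0 − 0.0)/2 = 1 m; q_2 = 0.38 × 0.61 × 1 = 0.2318 m³/s
w_3 = (6.7 − 1.1)/2 = 2.8 m; q_3 = 0.35 × 0.68 × 2.8 = 0.6664 m³/s
w_4 = (10.2 − 2.0)/2 = 4.1 m; q_4 = 0.57 × 1.25 × 4.1 = 2.921 m³/s
w_5 = (10.9 − 6.7)/2 = 2.1 m; q_5 = 0.34 × 0.47 × 2.1 = 0.3356 m³/s
Stations 1, 6 contribute zero (depth or velocity is 0).
Q = Σ qᵢ = 4.155 m³/s

4.16 m³/s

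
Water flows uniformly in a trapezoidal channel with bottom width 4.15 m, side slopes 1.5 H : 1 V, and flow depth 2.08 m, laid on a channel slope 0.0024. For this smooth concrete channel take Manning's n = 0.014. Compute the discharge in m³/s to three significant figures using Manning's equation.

63.0 m³/s

A = (b + z·y)·y = (4.15 + 1.5×2.08)×2.08 = 15.12 m²
P = b + 2y√(1+z²) = 4.15 + 2×2.08×√(1+1.5²) = 11.65 m
R = A/P = 15.12/11.65 = 1.298 m
Q = (1/n)·A·R^(2/3)·S^(1/2) = (1/0.014) × 15.12 × 1.298^(2/3) × 0.0024^(1/2) = 62.97 m³/s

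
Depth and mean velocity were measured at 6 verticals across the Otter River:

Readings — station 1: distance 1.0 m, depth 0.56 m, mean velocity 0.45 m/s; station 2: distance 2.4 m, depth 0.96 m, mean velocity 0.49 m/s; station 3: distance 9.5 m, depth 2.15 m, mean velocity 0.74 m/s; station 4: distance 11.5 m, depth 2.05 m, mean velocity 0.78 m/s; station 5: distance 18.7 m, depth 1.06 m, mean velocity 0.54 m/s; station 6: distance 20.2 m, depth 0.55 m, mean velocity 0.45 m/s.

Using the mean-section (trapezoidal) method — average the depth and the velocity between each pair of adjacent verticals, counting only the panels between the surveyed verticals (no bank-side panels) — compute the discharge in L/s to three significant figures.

Panel 1-2: Δb = 1.4 m, d̄ = (0.56+0.96)/2 = 0.76, v̄ = (0.45+0.49)/2 = 0.47 → q = 1.4×0.76×0.47 = 0.5001 m³/s
Panel 2-3: Δb = 7.1 m, d̄ = (0.96+2.15)/2 = 1.555, v̄ = (0.49+0.74)/2 = 0.615 → q = 7.1×1.555×0.615 = 6.790 m³/s
Panel 3-4: Δb = 2 m, d̄ = (2.15+2.05)/2 = 2.1, v̄ = (0.74+0.78)/2 = 0.76 → q = 2×2.1×0.76 = 3.192 m³/s
Panel 4-5: Δb = 7.2 m, d̄ = (2.05+1.06)/2 = 1.555, v̄ = (0.78+0.54)/2 = 0.66 → q = 7.2×1.555×0.66 = 7.389 m³/s
Panel 5-6: Δb = 1.5 m, d̄ = (1.06+0.55)/2 = 0.805, v̄ = (0.54+0.45)/2 = 0.495 → q = 1.5×0.805×0.495 = 0.5977 m³/s
Q = Σ q = 18.47 m³/s
= 18.47 × 1000 = 18470 L/s

18500 L/s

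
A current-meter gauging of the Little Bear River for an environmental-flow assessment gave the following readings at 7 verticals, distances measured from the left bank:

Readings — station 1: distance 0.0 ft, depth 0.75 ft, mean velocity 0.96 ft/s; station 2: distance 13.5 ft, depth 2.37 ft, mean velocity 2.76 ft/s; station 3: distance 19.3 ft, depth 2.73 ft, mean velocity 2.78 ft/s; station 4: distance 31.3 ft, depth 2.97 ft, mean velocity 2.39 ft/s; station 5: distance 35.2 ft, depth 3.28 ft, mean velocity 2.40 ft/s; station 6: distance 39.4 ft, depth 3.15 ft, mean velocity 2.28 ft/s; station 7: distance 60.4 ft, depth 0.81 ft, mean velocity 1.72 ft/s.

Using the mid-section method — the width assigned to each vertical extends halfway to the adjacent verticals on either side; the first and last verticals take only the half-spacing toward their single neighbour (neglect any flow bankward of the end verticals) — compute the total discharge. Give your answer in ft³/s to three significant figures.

329 ft³/s

w_1 = (13.5 − 0.0)/2 = 6.75 ft; q_1 = 0.96 × 0.75 × 6.75 = 4.860 ft³/s
w_2 = (19.3 − 0.0)/2 = 9.65 ft; q_2 = 2.76 × 2.37 × 9.65 = 63.12 ft³/s
w_3 = (31.3 − 13.5)/2 = 8.9 ft; q_3 = 2.78 × 2.73 × 8.9 = 67.55 ft³/s
w_4 = (35.2 − 19.3)/2 = 7.95 ft; q_4 = 2.39 × 2.97 × 7.95 = 56.43 ft³/s
w_5 = (39.4 − 31.3)/2 = 4.05 ft; q_5 = 2.40 × 3.28 × 4.05 = 31.88 ft³/s
w_6 = (60.4 − 35.2)/2 = 12.6 ft; q_6 = 2.28 × 3.15 × 12.6 = 90.49 ft³/s
w_7 = (60.4 − 39.4)/2 = 10.5 ft; q_7 = 1.72 × 0.81 × 10.5 = 14.63 ft³/s
Q = Σ qᵢ = 329.0 ft³/s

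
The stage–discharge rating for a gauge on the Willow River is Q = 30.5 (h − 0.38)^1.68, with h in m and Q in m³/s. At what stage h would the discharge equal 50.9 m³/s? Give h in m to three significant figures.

1.74 m

h − h₀ = (Q/C)^(1/b) = (50.9/30.5)^(1/1.68) = 1.356 m
h = 0.38 + 1.356 = 1.736 m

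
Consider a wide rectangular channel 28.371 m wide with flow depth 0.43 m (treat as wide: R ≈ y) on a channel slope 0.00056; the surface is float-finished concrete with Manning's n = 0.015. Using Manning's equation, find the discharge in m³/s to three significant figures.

11.0 m³/s

A = b·y = 28.371 × 0.43 = 12.20 m²
Wide channel: R ≈ y = 0.43 m
Q = (1/n)·A·R^(2/3)·S^(1/2) = (1/0.015) × 12.20 × 0.4300^(2/3) × 0.00056^(1/2) = 10.96 m³/s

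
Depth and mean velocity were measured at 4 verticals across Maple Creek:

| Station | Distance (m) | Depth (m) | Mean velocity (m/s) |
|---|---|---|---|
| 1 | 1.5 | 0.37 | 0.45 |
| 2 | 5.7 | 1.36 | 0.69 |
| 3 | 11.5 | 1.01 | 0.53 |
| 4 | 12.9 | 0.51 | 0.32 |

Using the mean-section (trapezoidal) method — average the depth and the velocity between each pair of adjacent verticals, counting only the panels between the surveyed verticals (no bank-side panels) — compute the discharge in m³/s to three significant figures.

Panel 1-2: Δb = 4.2 m, d̄ = (0.37+1.36)/2 = 0.865, v̄ = (0.45+0.69)/2 = 0.57 → q = 4.2×0.865×0.57 = 2.071 m³/s
Panel 2-3: Δb = 5.8 m, d̄ = (1.36+1.01)/2 = 1.185, v̄ = (0.69+0.53)/2 = 0.61 → q = 5.8×1.185×0.61 = 4.193 m³/s
Panel 3-4: Δb = 1.4 m, d̄ = (1.01+0.51)/2 = 0.76, v̄ = (0.53+0.32)/2 = 0.425 → q = 1.4×0.76×0.425 = 0.4522 m³/s
Q = Σ q = 6.716 m³/s

6.72 m³/s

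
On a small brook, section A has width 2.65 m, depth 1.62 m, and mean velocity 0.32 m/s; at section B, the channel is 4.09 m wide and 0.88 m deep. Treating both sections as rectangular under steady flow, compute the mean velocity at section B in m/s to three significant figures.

Q = A₁V₁ = (2.65×1.62) × 0.32 = 1.374 m³/s
A₂ = 4.09 × 0.88 = 3.599 m²
V₂ = Q/A₂ = 1.374/3.599 = 0.3817 m/s

0.382 m/s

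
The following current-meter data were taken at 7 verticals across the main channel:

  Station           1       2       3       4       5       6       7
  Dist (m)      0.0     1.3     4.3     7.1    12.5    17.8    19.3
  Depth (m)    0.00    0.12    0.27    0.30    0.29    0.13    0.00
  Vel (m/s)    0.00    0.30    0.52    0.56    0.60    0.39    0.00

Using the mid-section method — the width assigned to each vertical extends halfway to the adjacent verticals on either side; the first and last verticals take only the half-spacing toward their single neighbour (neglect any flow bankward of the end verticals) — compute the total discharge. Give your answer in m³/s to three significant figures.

w_2 = (4.3 − 0.0)/2 = 2.15 m; q_2 = 0.30 × 0.12 × 2.15 = 0.07740 m³/s
w_3 = (7.1 − 1.3)/2 = 2.9 m; q_3 = 0.52 × 0.27 × 2.9 = 0.4072 m³/s
w_4 = (12.5 − 4.3)/2 = 4.1 m; q_4 = 0.56 × 0.30 × 4.1 = 0.6888 m³/s
w_5 = (17.8 − 7.1)/2 = 5.35 m; q_5 = 0.60 × 0.29 × 5.35 = 0.9309 m³/s
w_6 = (19.3 − 12.5)/2 = 3.4 m; q_6 = 0.39 × 0.13 × 3.4 = 0.1724 m³/s
Stations 1, 7 contribute zero (depth or velocity is 0).
Q = Σ qᵢ = 2.277 m³/s

2.28 m³/s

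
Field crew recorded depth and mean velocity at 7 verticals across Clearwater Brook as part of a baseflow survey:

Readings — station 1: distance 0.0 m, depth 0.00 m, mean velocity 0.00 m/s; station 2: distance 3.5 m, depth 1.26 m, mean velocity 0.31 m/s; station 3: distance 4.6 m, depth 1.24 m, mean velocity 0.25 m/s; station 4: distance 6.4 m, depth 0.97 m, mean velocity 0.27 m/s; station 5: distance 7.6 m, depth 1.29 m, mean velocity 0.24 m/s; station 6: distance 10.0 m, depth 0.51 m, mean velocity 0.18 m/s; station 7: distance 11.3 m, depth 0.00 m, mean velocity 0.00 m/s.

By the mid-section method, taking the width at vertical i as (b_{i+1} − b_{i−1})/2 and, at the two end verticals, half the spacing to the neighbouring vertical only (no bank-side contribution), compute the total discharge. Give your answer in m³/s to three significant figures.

2.47 m³/s

w_2 = (4.6 − 0.0)/2 = 2.3 m; q_2 = 0.31 × 1.26 × 2.3 = 0.8984 m³/s
w_3 = (6.4 − 3.5)/2 = 1.45 m; q_3 = 0.25 × 1.24 × 1.45 = 0.4495 m³/s
w_4 = (7.6 − 4.6)/2 = 1.5 m; q_4 = 0.27 × 0.97 × 1.5 = 0.3929 m³/s
w_5 = (10.0 − 6.4)/2 = 1.8 m; q_5 = 0.24 × 1.29 × 1.8 = 0.5573 m³/s
w_6 = (11.3 − 7.6)/2 = 1.85 m; q_6 = 0.18 × 0.51 × 1.85 = 0.1698 m³/s
Stations 1, 7 contribute zero (depth or velocity is 0).
Q = Σ qᵢ = 2.468 m³/s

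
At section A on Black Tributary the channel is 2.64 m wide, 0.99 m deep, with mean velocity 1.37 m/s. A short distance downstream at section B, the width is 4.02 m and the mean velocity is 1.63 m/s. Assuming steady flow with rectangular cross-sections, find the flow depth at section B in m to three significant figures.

Q = A₁V₁ = (2.64×0.99) × 1.37 = 3.581 m³/s
d₂ = Q/(b₂ V₂) = 3.581/(4.02×1.63) = 0.5464 m

0.546 m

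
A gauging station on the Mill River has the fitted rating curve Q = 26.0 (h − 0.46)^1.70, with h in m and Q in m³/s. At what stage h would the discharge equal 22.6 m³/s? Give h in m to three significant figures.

1.38 m

h − h₀ = (Q/C)^(1/b) = (22.6/26.0)^(1/1.70) = 0.9209 m
h = 0.46 + 0.9209 = 1.381 m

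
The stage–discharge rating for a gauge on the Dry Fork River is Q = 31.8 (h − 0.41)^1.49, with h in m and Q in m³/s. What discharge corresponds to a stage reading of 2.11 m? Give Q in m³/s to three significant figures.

Q = 31.8 × (2.11 − 0.41)^1.49 = 31.8 × 1.7^1.49 = 70.11 m³/s

70.1 m³/s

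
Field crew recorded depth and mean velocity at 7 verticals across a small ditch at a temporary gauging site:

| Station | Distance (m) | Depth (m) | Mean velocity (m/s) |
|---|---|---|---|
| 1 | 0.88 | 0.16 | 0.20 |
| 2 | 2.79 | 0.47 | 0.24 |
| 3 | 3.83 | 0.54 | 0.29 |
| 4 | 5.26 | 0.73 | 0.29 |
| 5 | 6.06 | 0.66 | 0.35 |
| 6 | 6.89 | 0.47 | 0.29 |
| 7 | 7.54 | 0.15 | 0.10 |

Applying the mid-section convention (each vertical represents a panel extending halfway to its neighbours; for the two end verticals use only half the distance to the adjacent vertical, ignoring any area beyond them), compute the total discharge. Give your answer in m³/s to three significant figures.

0.920 m³/s

w_1 = (2.79 − 0.88)/2 = 0.955 m; q_1 = 0.20 × 0.16 × 0.955 = 0.03056 m³/s
w_2 = (3.83 − 0.88)/2 = 1.475 m; q_2 = 0.24 × 0.47 × 1.475 = 0.1664 m³/s
w_3 = (5.26 − 2.79)/2 = 1.235 m; q_3 = 0.29 × 0.54 × 1.235 = 0.1934 m³/s
w_4 = (6.06 − 3.83)/2 = 1.115 m; q_4 = 0.29 × 0.73 × 1.115 = 0.2360 m³/s
w_5 = (6.89 − 5.26)/2 = 0.815 m; q_5 = 0.35 × 0.66 × 0.815 = 0.1883 m³/s
w_6 = (7.54 − 6.06)/2 = 0.74 m; q_6 = 0.29 × 0.47 × 0.74 = 0.1009 m³/s
w_7 = (7.54 − 6.89)/2 = 0.325 m; q_7 = 0.10 × 0.15 × 0.325 = 0.004875 m³/s
Q = Σ qᵢ = 0.9204 m³/s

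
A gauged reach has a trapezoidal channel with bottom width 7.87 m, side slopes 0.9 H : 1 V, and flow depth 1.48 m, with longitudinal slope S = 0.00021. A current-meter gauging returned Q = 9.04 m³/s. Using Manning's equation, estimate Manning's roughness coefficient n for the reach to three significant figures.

A = (b + z·y)·y = (7.87 + 0.9×1.48)×1.48 = 13.62 m²
P = b + 2y√(1+z²) = 7.87 + 2×1.48×√(1+0.9²) = 11.85 m
R = A/P = 13.62/11.85 = 1.149 m
n = (1/Q)·A·R^(2/3)·S^(1/2) = (1/9.04) × 13.62 × 1.097 × 0.01449 = 0.02395

0.0240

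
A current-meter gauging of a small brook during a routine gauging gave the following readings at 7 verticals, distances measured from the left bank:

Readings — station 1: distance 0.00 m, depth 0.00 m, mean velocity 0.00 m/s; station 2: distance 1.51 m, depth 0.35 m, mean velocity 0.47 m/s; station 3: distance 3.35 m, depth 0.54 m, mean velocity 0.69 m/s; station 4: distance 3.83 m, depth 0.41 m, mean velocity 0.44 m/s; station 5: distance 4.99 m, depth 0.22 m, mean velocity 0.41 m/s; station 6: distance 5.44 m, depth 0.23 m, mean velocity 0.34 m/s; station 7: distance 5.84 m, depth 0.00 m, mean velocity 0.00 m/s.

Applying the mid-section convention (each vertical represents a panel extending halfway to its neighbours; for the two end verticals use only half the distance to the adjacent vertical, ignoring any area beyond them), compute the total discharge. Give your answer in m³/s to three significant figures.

w_2 = (3.35 − 0.00)/2 = 1.675 m; q_2 = 0.47 × 0.35 × 1.675 = 0.2755 m³/s
w_3 = (3.83 − 1.51)/2 = 1.16 m; q_3 = 0.69 × 0.54 × 1.16 = 0.4322 m³/s
w_4 = (4.99 − 3.35)/2 = 0.82 m; q_4 = 0.44 × 0.41 × 0.82 = 0.1479 m³/s
w_5 = (5.44 − 3.83)/2 = 0.805 m; q_5 = 0.41 × 0.22 × 0.805 = 0.07261 m³/s
w_6 = (5.84 − 4.99)/2 = 0.425 m; q_6 = 0.34 × 0.23 × 0.425 = 0.03324 m³/s
Stations 1, 7 contribute zero (depth or velocity is 0).
Q = Σ qᵢ = 0.9615 m³/s

0.962 m³/s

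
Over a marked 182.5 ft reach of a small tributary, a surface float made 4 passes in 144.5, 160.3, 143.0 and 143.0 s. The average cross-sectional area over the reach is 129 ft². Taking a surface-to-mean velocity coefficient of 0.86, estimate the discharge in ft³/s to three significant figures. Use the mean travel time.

t̄ = (144.5 + 160.3 + 143.0 + 143.0) / 4 = 147.7 s
v_surface = L / t̄ = 182.5 / 147.7 = 1.236 ft/s
v_mean = 0.86 × 1.236 = 1.063 ft/s
Q = A × v_mean = 129 × 1.063 = 137.1 ft³/s

137 ft³/s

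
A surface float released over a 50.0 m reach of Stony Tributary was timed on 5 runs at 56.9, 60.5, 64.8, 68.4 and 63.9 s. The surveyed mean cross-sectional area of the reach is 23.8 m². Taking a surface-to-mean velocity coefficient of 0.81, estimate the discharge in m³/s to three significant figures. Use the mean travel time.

15.3 m³/s

t̄ = (56.9 + 60.5 + 64.8 + 68.4 + 63.9) / 5 = 62.9 s
v_surface = L / t̄ = 50.0 / 62.9 = 0.7949 m/s
v_mean = 0.81 × 0.7949 = 0.6439 m/s
Q = A × v_mean = 23.8 × 0.6439 = 15.32 m³/s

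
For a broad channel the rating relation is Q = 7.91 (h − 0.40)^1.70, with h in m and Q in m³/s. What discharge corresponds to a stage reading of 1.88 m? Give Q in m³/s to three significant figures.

15.4 m³/s

Q = 7.91 × (1.88 − 0.40)^1.70 = 7.91 × 1.48^1.70 = 15.40 m³/s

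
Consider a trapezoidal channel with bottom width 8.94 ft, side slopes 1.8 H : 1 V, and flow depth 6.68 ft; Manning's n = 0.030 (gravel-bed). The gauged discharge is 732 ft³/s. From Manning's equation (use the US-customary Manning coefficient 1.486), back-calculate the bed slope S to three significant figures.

A = (b + z·y)·y = (8.94 + 1.8×6.68)×6.68 = 140.0 ft²
P = b + 2y√(1+z²) = 8.94 + 2×6.68×√(1+1.8²) = 36.45 ft
R = A/P = 140.0/36.45 = 3.842 ft
S = (Q·n / (1.486·A·R^(2/3)))² = (732×0.030 / (1.486×140.0×2.453))² = 0.001851

0.00185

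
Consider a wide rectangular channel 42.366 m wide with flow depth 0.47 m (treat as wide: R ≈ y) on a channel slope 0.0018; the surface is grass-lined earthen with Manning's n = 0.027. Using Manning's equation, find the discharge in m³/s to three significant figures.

A = b·y = 42.366 × 0.47 = 19.91 m²
Wide channel: R ≈ y = 0.47 m
Q = (1/n)·A·R^(2/3)·S^(1/2) = (1/0.027) × 19.91 × 0.4700^(2/3) × 0.0018^(1/2) = 18.91 m³/s

18.9 m³/s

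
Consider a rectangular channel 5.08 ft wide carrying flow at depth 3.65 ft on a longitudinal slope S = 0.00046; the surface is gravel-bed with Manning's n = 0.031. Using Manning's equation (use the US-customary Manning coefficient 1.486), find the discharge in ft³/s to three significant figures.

A = b·y = 5.08 × 3.65 = 18.54 ft²
P = b + 2y = 5.08 + 2×3.65 = 12.38 ft
R = A/P = 18.54/12.38 = 1.498 ft
Q = (1.486/n)·A·R^(2/3)·S^(1/2) = (1.486/0.031) × 18.54 × 1.498^(2/3) × 0.00046^(1/2) = 24.95 ft³/s

25.0 ft³/s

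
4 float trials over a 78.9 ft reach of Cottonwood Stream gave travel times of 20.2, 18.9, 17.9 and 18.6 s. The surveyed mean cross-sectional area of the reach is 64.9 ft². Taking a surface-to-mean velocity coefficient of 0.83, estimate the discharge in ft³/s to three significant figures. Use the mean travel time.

225 ft³/s

t̄ = (20.2 + 18.9 + 17.9 + 18.6) / 4 = 18.9 s
v_surface = L / t̄ = 78.9 / 18.9 = 4.175 ft/s
v_mean = 0.83 × 4.175 = 3.465 ft/s
Q = A × v_mean = 64.9 × 3.465 = 224.9 ft³/s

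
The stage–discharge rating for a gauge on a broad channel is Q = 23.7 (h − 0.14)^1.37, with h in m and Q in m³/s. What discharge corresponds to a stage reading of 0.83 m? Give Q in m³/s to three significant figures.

14.3 m³/s

Q = 23.7 × (0.83 − 0.14)^1.37 = 23.7 × 0.69^1.37 = 14.26 m³/s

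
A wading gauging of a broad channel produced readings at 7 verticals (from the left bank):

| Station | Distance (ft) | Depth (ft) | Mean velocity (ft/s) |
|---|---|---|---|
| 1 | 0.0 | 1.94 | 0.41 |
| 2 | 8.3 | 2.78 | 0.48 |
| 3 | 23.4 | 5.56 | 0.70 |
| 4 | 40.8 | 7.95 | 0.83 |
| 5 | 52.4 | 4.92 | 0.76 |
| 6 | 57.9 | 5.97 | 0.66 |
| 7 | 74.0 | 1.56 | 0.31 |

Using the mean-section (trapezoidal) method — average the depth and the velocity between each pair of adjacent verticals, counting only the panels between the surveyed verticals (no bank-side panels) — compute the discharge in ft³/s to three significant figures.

246 ft³/s

Panel 1-2: Δb = 8.3 ft, d̄ = (1.94+2.78)/2 = 2.36, v̄ = (0.41+0.48)/2 = 0.445 → q = 8.3×2.36×0.445 = 8.717 ft³/s
Panel 2-3: Δb = 15.1 ft, d̄ = (2.78+5.56)/2 = 4.17, v̄ = (0.48+0.70)/2 = 0.59 → q = 15.1×4.17×0.59 = 37.15 ft³/s
Panel 3-4: Δb = 17.4 ft, d̄ = (5.56+7.95)/2 = 6.755, v̄ = (0.70+0.83)/2 = 0.765 → q = 17.4×6.755×0.765 = 89.92 ft³/s
Panel 4-5: Δb = 11.6 ft, d̄ = (7.95+4.92)/2 = 6.435, v̄ = (0.83+0.76)/2 = 0.795 → q = 11.6×6.435×0.795 = 59.34 ft³/s
Panel 5-6: Δb = 5.5 ft, d̄ = (4.92+5.97)/2 = 5.445, v̄ = (0.76+0.66)/2 = 0.71 → q = 5.5×5.445×0.71 = 21.26 ft³/s
Panel 6-7: Δb = 16.1 ft, d̄ = (5.97+1.56)/2 = 3.765, v̄ = (0.66+0.31)/2 = 0.485 → q = 16.1×3.765×0.485 = 29.40 ft³/s
Q = Σ q = 245.8 ft³/s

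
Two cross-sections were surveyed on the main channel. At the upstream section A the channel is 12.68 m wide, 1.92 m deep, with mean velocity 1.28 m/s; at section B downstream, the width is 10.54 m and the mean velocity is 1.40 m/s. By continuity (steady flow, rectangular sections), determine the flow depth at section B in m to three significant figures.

Q = A₁V₁ = (12.68×1.92) × 1.28 = 31.16 m³/s
d₂ = Q/(b₂ V₂) = 31.16/(10.54×1.40) = 2.112 m

2.11 m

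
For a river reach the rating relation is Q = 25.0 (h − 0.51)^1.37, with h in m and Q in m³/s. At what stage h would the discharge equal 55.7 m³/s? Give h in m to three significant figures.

h − h₀ = (Q/C)^(1/b) = (55.7/25.0)^(1/1.37) = 1.795 m
h = 0.51 + 1.795 = 2.305 m

2.30 m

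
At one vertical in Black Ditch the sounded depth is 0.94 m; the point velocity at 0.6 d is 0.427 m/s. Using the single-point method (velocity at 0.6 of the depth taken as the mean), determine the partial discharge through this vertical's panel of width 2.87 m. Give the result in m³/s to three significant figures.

1.15 m³/s

v̄ = v₀.₆ = 0.427 m/s
q = v̄ × d × w = 0.4270 × 0.94 × 2.87 = 1.152 m³/s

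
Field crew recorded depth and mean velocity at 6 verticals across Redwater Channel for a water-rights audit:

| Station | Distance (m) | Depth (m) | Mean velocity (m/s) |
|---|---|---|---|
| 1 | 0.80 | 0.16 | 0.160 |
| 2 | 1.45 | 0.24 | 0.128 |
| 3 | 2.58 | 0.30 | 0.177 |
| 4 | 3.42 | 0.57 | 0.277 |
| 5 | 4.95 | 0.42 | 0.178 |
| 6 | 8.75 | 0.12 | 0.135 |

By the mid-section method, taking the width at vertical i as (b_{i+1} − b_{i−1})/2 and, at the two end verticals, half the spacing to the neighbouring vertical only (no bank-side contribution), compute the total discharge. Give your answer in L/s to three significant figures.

w_1 = (1.45 − 0.80)/2 = 0.325 m; q_1 = 0.160 × 0.16 × 0.325 = 0.008320 m³/s
w_2 = (2.58 − 0.80)/2 = 0.89 m; q_2 = 0.128 × 0.24 × 0.89 = 0.02734 m³/s
w_3 = (3.42 − 1.45)/2 = 0.985 m; q_3 = 0.177 × 0.30 × 0.985 = 0.05230 m³/s
w_4 = (4.95 − 2.58)/2 = 1.185 m; q_4 = 0.277 × 0.57 × 1.185 = 0.1871 m³/s
w_5 = (8.75 − 3.42)/2 = 2.665 m; q_5 = 0.178 × 0.42 × 2.665 = 0.1992 m³/s
w_6 = (8.75 − 4.95)/2 = 1.9 m; q_6 = 0.135 × 0.12 × 1.9 = 0.03078 m³/s
Q = Σ qᵢ = 0.5051 m³/s
= 0.5051 × 1000 = 505.1 L/s

505 L/s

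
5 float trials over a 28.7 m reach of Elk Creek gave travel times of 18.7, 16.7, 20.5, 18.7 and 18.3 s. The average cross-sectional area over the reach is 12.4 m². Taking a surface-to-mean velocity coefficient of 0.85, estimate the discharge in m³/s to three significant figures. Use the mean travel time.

16.3 m³/s

t̄ = (18.7 + 16.7 + 20.5 + 18.7 + 18.3) / 5 = 18.58 s
v_surface = L / t̄ = 28.7 / 18.58 = 1.545 m/s
v_mean = 0.85 × 1.545 = 1.313 m/s
Q = A × v_mean = 12.4 × 1.313 = 16.28 m³/s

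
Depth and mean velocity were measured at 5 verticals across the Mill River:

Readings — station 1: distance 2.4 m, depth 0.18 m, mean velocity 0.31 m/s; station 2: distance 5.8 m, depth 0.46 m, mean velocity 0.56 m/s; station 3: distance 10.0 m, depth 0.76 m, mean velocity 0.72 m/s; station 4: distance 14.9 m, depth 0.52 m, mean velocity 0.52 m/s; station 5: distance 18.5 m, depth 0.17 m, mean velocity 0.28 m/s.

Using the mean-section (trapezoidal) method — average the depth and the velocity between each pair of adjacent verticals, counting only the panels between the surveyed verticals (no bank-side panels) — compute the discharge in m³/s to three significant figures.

4.55 m³/s

Panel 1-2: Δb = 3.4 m, d̄ = (0.18+0.46)/2 = 0.32, v̄ = (0.31+0.56)/2 = 0.435 → q = 3.4×0.32×0.435 = 0.4733 m³/s
Panel 2-3: Δb = 4.2 m, d̄ = (0.46+0.76)/2 = 0.61, v̄ = (0.56+0.72)/2 = 0.64 → q = 4.2×0.61×0.64 = 1.640 m³/s
Panel 3-4: Δb = 4.9 m, d̄ = (0.76+0.52)/2 = 0.64, v̄ = (0.72+0.52)/2 = 0.62 → q = 4.9×0.64×0.62 = 1.944 m³/s
Panel 4-5: Δb = 3.6 m, d̄ = (0.52+0.17)/2 = 0.345, v̄ = (0.52+0.28)/2 = 0.4 → q = 3.6×0.345×0.4 = 0.4968 m³/s
Q = Σ q = 4.554 m³/s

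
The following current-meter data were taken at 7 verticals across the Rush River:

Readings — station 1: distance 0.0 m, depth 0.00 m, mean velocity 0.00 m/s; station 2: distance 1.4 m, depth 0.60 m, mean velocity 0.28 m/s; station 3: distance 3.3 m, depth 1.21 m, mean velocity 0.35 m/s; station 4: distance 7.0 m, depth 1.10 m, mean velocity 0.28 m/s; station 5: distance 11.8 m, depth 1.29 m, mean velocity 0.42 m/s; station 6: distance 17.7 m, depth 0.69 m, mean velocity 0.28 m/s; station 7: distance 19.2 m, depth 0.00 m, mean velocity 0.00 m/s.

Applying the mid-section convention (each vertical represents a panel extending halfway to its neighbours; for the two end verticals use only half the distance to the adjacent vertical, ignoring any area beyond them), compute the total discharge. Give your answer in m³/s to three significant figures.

w_2 = (3.3 − 0.0)/2 = 1.65 m; q_2 = 0.28 × 0.60 × 1.65 = 0.2772 m³/s
w_3 = (7.0 − 1.4)/2 = 2.8 m; q_3 = 0.35 × 1.21 × 2.8 = 1.186 m³/s
w_4 = (11.8 − 3.3)/2 = 4.25 m; q_4 = 0.28 × 1.10 × 4.25 = 1.309 m³/s
w_5 = (17.7 − 7.0)/2 = 5.35 m; q_5 = 0.42 × 1.29 × 5.35 = 2.899 m³/s
w_6 = (19.2 − 11.8)/2 = 3.7 m; q_6 = 0.28 × 0.69 × 3.7 = 0.7148 m³/s
Stations 1, 7 contribute zero (depth or velocity is 0).
Q = Σ qᵢ = 6.385 m³/s

6.39 m³/s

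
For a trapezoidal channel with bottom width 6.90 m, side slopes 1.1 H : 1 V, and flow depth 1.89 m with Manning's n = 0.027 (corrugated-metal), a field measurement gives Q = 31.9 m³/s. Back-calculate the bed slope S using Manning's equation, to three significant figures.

A = (b + z·y)·y = (6.90 + 1.1×1.89)×1.89 = 16.97 m²
P = b + 2y√(1+z²) = 6.90 + 2×1.89×√(1+1.1²) = 12.52 m
R = A/P = 16.97/12.52 = 1.356 m
S = (Q·n / (1·A·R^(2/3)))² = (31.9×0.027 / (1×16.97×1.225))² = 0.001717

0.00172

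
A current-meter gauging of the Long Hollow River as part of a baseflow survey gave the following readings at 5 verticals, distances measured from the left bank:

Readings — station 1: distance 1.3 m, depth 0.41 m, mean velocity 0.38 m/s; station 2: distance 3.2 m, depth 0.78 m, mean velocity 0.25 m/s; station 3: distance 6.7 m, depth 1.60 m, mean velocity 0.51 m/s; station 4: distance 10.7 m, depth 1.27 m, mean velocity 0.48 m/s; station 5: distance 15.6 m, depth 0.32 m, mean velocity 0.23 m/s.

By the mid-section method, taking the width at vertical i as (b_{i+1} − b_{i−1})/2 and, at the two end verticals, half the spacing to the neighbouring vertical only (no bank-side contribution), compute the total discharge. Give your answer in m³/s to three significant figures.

w_1 = (3.2 − 1.3)/2 = 0.95 m; q_1 = 0.38 × 0.41 × 0.95 = 0.1480 m³/s
w_2 = (6.7 − 1.3)/2 = 2.7 m; q_2 = 0.25 × 0.78 × 2.7 = 0.5265 m³/s
w_3 = (10.7 − 3.2)/2 = 3.75 m; q_3 = 0.51 × 1.60 × 3.75 = 3.060 m³/s
w_4 = (15.6 − 6.7)/2 = 4.45 m; q_4 = 0.48 × 1.27 × 4.45 = 2.713 m³/s
w_5 = (15.6 − 10.7)/2 = 2.45 m; q_5 = 0.23 × 0.32 × 2.45 = 0.1803 m³/s
Q = Σ qᵢ = 6.628 m³/s

6.63 m³/s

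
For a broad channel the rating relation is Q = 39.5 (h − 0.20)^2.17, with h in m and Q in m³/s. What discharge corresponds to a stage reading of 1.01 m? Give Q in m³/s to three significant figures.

Q = 39.5 × (1.01 − 0.20)^2.17 = 39.5 × 0.81^2.17 = 25.00 m³/s

25.0 m³/s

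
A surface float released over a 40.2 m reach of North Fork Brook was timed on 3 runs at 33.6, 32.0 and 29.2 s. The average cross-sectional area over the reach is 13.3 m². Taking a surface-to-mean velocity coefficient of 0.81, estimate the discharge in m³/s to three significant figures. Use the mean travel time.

13.7 m³/s

t̄ = (33.6 + 32.0 + 29.2) / 3 = 31.6 s
v_surface = L / t̄ = 40.2 / 31.6 = 1.272 m/s
v_mean = 0.81 × 1.272 = 1.030 m/s
Q = A × v_mean = 13.3 × 1.030 = 13.70 m³/s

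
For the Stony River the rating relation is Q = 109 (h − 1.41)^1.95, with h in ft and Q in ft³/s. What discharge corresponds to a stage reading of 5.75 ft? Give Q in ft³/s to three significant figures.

1910 ft³/s

Q = 109 × (5.75 − 1.41)^1.95 = 109 × 4.34^1.95 = 1908 ft³/s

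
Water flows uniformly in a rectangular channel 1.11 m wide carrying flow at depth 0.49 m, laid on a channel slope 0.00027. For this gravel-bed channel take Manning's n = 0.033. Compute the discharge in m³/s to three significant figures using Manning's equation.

0.110 m³/s

A = b·y = 1.11 × 0.49 = 0.5439 m²
P = b + 2y = 1.11 + 2×0.49 = 2.090 m
R = A/P = 0.5439/2.090 = 0.2602 m
Q = (1/n)·A·R^(2/3)·S^(1/2) = (1/0.033) × 0.5439 × 0.2602^(2/3) × 0.00027^(1/2) = 0.1104 m³/s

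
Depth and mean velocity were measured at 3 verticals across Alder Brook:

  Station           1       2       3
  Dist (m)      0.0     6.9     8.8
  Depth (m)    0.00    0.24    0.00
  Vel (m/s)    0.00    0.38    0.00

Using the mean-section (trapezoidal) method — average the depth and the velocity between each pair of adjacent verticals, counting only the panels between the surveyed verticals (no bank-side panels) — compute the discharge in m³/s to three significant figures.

0.201 m³/s

Panel 1-2: Δb = 6.9 m, d̄ = (0.00+0.24)/2 = 0.12, v̄ = (0.00+0.38)/2 = 0.19 → q = 6.9×0.12×0.19 = 0.1573 m³/s
Panel 2-3: Δb = 1.9 m, d̄ = (0.24+0.00)/2 = 0.12, v̄ = (0.38+0.00)/2 = 0.19 → q = 1.9×0.12×0.19 = 0.04332 m³/s
Q = Σ q = 0.2006 m³/s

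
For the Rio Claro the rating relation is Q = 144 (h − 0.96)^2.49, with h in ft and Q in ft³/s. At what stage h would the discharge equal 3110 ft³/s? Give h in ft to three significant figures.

h − h₀ = (Q/C)^(1/b) = (3110/144)^(1/2.49) = 3.435 ft
h = 0.96 + 3.435 = 4.395 ft

4.39 ft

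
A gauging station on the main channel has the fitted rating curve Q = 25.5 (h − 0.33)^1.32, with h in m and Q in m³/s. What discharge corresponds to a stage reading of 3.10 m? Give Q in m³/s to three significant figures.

Q = 25.5 × (3.10 − 0.33)^1.32 = 25.5 × 2.77^1.32 = 97.86 m³/s

97.9 m³/s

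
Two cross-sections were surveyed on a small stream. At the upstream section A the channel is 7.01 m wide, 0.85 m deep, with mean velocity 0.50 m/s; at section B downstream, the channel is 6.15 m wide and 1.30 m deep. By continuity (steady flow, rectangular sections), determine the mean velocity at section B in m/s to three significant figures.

Q = A₁V₁ = (7.01×0.85) × 0.50 = 2.979 m³/s
A₂ = 6.15 × 1.30 = 7.995 m²
V₂ = Q/A₂ = 2.979/7.995 = 0.3726 m/s

0.373 m/s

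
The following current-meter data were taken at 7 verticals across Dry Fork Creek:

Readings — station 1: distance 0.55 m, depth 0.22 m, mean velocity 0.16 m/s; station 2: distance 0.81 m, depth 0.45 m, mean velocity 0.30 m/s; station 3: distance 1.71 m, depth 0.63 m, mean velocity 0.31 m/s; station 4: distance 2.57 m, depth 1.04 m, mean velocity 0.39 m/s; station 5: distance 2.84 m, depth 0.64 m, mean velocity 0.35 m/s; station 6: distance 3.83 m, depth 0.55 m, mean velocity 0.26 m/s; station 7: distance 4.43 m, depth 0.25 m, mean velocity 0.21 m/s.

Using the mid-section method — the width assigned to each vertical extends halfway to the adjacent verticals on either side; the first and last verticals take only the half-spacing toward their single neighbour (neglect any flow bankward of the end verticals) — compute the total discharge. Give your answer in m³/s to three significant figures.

0.754 m³/s

w_1 = (0.81 − 0.55)/2 = 0.13 m; q_1 = 0.16 × 0.22 × 0.13 = 0.004576 m³/s
w_2 = (1.71 − 0.55)/2 = 0.58 m; q_2 = 0.30 × 0.45 × 0.58 = 0.07830 m³/s
w_3 = (2.57 − 0.81)/2 = 0.88 m; q_3 = 0.31 × 0.63 × 0.88 = 0.1719 m³/s
w_4 = (2.84 − 1.71)/2 = 0.565 m; q_4 = 0.39 × 1.04 × 0.565 = 0.2292 m³/s
w_5 = (3.83 − 2.57)/2 = 0.63 m; q_5 = 0.35 × 0.64 × 0.63 = 0.1411 m³/s
w_6 = (4.43 − 2.84)/2 = 0.795 m; q_6 = 0.26 × 0.55 × 0.795 = 0.1137 m³/s
w_7 = (4.43 − 3.83)/2 = 0.3 m; q_7 = 0.21 × 0.25 × 0.3 = 0.01575 m³/s
Q = Σ qᵢ = 0.7545 m³/s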